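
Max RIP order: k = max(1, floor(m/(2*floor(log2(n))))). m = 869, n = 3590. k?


floor(log2(3590)) = 11.
2*11 = 22.
m/(2*floor(log2(n))) = 869/22 ≈ 39.5.
floor = 39.
k = max(1, 39) = 39.

39


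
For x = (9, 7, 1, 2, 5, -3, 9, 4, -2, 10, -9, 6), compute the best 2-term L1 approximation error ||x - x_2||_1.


Sorted |x_i| descending: [10, 9, 9, 9, 7, 6, 5, 4, 3, 2, 2, 1]
Keep top 2: [10, 9]
Tail entries: [9, 9, 7, 6, 5, 4, 3, 2, 2, 1]
L1 error = sum of tail = 48.

48


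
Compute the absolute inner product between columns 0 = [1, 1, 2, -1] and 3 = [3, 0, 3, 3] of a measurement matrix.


Inner product: 1*3 + 1*0 + 2*3 + -1*3
Products: [3, 0, 6, -3]
Sum = 6.
|dot| = 6.

6


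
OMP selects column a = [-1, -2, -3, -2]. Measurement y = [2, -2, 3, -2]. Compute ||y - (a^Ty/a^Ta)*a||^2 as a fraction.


a^T a = 18.
a^T y = -3.
coeff = -3/18 = -1/6.
||r||^2 = 41/2.

41/2


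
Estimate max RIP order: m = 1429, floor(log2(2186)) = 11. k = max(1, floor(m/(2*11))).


floor(log2(2186)) = 11.
2*11 = 22.
m/(2*floor(log2(n))) = 1429/22 ≈ 64.9545.
floor = 64.
k = max(1, 64) = 64.

64


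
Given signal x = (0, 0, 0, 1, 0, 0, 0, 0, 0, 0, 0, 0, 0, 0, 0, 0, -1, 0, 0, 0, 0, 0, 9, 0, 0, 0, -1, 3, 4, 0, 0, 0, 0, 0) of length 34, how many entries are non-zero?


Non-zero positions: [3, 16, 22, 26, 27, 28].
Sparsity = 6.

6


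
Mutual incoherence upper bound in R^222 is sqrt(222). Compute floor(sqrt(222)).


14^2 = 196 <= 222 < 225 = 15^2, so 14 <= sqrt(222) < 15.
floor(sqrt(222)) = 14.

14


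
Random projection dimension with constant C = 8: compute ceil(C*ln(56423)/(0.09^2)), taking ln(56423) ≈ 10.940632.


ln(56423) ≈ 10.940632.
eps^2 = 0.09^2 = 0.0081.
C*ln(N)/eps^2 ≈ 8*10.940632/0.0081 ≈ 10805.5625.
m = ceil(10805.5625) = 10806.

10806


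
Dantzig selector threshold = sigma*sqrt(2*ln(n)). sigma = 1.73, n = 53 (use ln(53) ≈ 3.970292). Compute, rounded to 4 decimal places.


ln(53) ≈ 3.970292.
2*ln(n) ≈ 7.940584.
sqrt(2*ln(n)) ≈ sqrt(7.940584) ≈ 2.817904.
threshold ≈ 1.73*2.817904 = 4.87497392 ≈ 4.8750.

4.8750


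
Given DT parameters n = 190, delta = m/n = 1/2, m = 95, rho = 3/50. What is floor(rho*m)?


m = 1/2*190 = 95.
rho = 3/50.
rho*m = 3/50*95 = 5.7.
k = floor(5.7) = 5.

5


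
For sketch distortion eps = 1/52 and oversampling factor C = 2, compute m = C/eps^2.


1/eps = 52.
(1/eps)^2 = 2704.
m = 2*2704 = 5408.

5408


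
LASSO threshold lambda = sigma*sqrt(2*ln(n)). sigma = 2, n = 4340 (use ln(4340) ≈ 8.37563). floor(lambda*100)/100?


ln(4340) ≈ 8.37563.
2*ln(n) ≈ 16.75126.
sqrt(2*ln(n)) ≈ sqrt(16.75126) ≈ 4.09283.
lambda ≈ 2*4.09283 = 8.18566.
floor(lambda*100)/100 = 8.18.

8.18


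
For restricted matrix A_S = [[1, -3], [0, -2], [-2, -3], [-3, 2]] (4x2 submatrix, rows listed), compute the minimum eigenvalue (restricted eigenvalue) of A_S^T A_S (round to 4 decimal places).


A_S^T A_S = [[14, -3], [-3, 26]].
trace = 40.
det = 355.
disc = trace^2 - 4*det = 1600 - 4*355 = 180.
sqrt(180) ≈ 13.416408.
lam_min = (40 - sqrt(180))/2 ≈ (40 - 13.416408)/2 = 13.291796 ≈ 13.2918.

13.2918


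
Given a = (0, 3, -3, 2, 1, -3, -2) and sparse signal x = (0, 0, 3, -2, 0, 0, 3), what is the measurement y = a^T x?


Non-zero terms: ['-3*3', '2*-2', '-2*3']
Products: [-9, -4, -6]
y = sum = -19.

-19


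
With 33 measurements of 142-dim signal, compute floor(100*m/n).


100*m/n = 100*33/142 ≈ 23.2394.
floor = 23.

23


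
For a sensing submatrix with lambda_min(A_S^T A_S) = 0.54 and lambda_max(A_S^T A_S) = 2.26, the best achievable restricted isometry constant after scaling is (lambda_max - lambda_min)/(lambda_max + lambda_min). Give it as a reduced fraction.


lambda_max - lambda_min = 2.26 - 0.54 = 1.72.
lambda_max + lambda_min = 2.26 + 0.54 = 2.80.
delta = 1.72/2.80 = 172/280 = 43/70.

43/70


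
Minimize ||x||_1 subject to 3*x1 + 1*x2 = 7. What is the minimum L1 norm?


Axis intercepts:
  x1 = 7/3, x2 = 0: L1 = 7/3
  x1 = 0, x2 = 7: L1 = 7
x* = (7/3, 0)
||x*||_1 = 7/3.

7/3


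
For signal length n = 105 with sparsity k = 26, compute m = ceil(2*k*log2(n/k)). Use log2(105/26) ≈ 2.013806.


log2(n/k) = log2(105/26) ≈ 2.013806.
2*k*log2(n/k) ≈ 2*26*2.013806 = 104.717912.
m = ceil(104.717912) = 105.

105


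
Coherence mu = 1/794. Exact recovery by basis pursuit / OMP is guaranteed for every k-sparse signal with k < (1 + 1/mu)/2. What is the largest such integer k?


1/mu = 794.
1 + 1/mu = 795.
(1 + 1/mu)/2 = 397.5 is not an integer, so k_max = floor(397.5) = 397.

397


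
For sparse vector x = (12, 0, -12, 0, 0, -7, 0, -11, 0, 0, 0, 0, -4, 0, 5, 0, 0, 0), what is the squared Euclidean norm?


Non-zero entries: [(0, 12), (2, -12), (5, -7), (7, -11), (12, -4), (14, 5)]
Squares: [144, 144, 49, 121, 16, 25]
||x||_2^2 = sum = 499.

499


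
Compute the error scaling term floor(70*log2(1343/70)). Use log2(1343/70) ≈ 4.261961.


log2(n/k) = log2(1343/70) ≈ 4.261961.
k*log2(n/k) ≈ 70*4.261961 = 298.33727.
floor(298.33727) = 298.

298


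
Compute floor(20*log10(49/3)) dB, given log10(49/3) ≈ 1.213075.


||x||/||e|| = 49/3.
log10(49/3) ≈ 1.213075.
20*log10(||x||/||e||) ≈ 20*1.213075 = 24.2615.
floor(24.2615) = 24.

24


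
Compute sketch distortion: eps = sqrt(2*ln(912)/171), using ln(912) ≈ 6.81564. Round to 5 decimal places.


ln(912) ≈ 6.81564.
2*ln(N)/m ≈ 2*6.81564/171 ≈ 0.07971509.
eps = sqrt(0.07971509) ≈ 0.2823386 ≈ 0.28234.

0.28234


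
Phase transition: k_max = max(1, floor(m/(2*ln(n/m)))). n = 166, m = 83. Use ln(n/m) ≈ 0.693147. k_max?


n/m = 166/83 = 2.
ln(n/m) ≈ 0.693147.
2*ln(n/m) ≈ 1.386294.
m/(2*ln(n/m)) ≈ 83/1.386294 ≈ 59.8719.
floor = 59.
k_max = max(1, 59) = 59.

59


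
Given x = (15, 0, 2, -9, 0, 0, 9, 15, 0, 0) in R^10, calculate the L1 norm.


Non-zero entries: [(0, 15), (2, 2), (3, -9), (6, 9), (7, 15)]
Absolute values: [15, 2, 9, 9, 15]
||x||_1 = sum = 50.

50


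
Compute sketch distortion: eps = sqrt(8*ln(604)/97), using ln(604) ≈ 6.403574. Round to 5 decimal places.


ln(604) ≈ 6.403574.
8*ln(N)/m ≈ 8*6.403574/97 ≈ 0.52812981.
eps = sqrt(0.52812981) ≈ 0.7267254 ≈ 0.72673.

0.72673


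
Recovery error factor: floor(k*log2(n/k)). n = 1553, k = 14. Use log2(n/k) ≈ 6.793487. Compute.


log2(n/k) = log2(1553/14) ≈ 6.793487.
k*log2(n/k) ≈ 14*6.793487 = 95.108818.
floor(95.108818) = 95.

95


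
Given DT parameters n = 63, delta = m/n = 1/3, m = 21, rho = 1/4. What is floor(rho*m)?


m = 1/3*63 = 21.
rho = 1/4.
rho*m = 1/4*21 = 5.25.
k = floor(5.25) = 5.

5


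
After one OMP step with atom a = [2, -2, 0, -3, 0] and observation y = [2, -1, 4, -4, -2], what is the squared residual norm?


a^T a = 17.
a^T y = 18.
coeff = 18/17 = 18/17.
||r||^2 = 373/17.

373/17


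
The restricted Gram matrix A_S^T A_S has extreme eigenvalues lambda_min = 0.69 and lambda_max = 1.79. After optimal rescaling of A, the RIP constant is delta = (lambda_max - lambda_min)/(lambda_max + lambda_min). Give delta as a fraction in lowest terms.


lambda_max - lambda_min = 1.79 - 0.69 = 1.10.
lambda_max + lambda_min = 1.79 + 0.69 = 2.48.
delta = 1.10/2.48 = 110/248 = 55/124.

55/124


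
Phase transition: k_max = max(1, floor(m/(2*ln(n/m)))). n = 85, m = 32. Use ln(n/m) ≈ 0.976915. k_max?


n/m = 85/32.
ln(n/m) ≈ 0.976915.
2*ln(n/m) ≈ 1.95383.
m/(2*ln(n/m)) ≈ 32/1.95383 ≈ 16.3781.
floor = 16.
k_max = max(1, 16) = 16.

16


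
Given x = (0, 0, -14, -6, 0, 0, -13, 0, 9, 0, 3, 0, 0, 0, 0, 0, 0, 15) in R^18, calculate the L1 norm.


Non-zero entries: [(2, -14), (3, -6), (6, -13), (8, 9), (10, 3), (17, 15)]
Absolute values: [14, 6, 13, 9, 3, 15]
||x||_1 = sum = 60.

60


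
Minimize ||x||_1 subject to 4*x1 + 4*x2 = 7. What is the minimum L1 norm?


Axis intercepts:
  x1 = 7/4, x2 = 0: L1 = 7/4
  x1 = 0, x2 = 7/4: L1 = 7/4
x* = (7/4, 0)
||x*||_1 = 7/4.

7/4


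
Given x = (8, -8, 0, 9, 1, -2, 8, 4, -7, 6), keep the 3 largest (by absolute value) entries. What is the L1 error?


Sorted |x_i| descending: [9, 8, 8, 8, 7, 6, 4, 2, 1, 0]
Keep top 3: [9, 8, 8]
Tail entries: [8, 7, 6, 4, 2, 1, 0]
L1 error = sum of tail = 28.

28


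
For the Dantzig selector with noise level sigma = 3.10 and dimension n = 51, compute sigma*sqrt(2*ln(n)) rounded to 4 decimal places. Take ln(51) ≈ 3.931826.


ln(51) ≈ 3.931826.
2*ln(n) ≈ 7.863652.
sqrt(2*ln(n)) ≈ sqrt(7.863652) ≈ 2.80422.
threshold ≈ 3.10*2.80422 = 8.693082 ≈ 8.6931.

8.6931


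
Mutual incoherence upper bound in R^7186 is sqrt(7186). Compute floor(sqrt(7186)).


84^2 = 7056 <= 7186 < 7225 = 85^2, so 84 <= sqrt(7186) < 85.
floor(sqrt(7186)) = 84.

84


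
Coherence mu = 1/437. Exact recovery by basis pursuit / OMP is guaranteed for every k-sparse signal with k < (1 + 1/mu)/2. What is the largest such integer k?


1/mu = 437.
1 + 1/mu = 438.
(1 + 1/mu)/2 = 219 is an integer and the inequality is strict, so k_max = 219 - 1 = 218.

218


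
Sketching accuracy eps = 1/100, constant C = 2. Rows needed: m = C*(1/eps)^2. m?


1/eps = 100.
(1/eps)^2 = 10000.
m = 2*10000 = 20000.

20000


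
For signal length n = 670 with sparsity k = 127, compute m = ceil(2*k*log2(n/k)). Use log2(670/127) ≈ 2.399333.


log2(n/k) = log2(670/127) ≈ 2.399333.
2*k*log2(n/k) ≈ 2*127*2.399333 = 609.430582.
m = ceil(609.430582) = 610.

610


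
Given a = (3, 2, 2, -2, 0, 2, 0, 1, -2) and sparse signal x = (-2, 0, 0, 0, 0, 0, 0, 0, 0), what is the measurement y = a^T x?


Non-zero terms: ['3*-2']
Products: [-6]
y = sum = -6.

-6


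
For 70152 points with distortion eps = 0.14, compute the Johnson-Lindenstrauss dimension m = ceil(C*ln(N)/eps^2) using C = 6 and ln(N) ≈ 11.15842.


ln(70152) ≈ 11.15842.
eps^2 = 0.14^2 = 0.0196.
C*ln(N)/eps^2 ≈ 6*11.15842/0.0196 ≈ 3415.8429.
m = ceil(3415.8429) = 3416.

3416


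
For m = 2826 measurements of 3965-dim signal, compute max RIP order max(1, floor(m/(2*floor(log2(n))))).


floor(log2(3965)) = 11.
2*11 = 22.
m/(2*floor(log2(n))) = 2826/22 ≈ 128.4545.
floor = 128.
k = max(1, 128) = 128.

128


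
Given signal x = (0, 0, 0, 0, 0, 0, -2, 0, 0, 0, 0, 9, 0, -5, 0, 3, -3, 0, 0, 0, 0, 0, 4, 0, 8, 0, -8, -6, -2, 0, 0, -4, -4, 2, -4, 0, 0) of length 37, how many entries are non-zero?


Non-zero positions: [6, 11, 13, 15, 16, 22, 24, 26, 27, 28, 31, 32, 33, 34].
Sparsity = 14.

14


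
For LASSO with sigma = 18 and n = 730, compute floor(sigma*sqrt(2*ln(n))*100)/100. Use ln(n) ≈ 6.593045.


ln(730) ≈ 6.593045.
2*ln(n) ≈ 13.18609.
sqrt(2*ln(n)) ≈ sqrt(13.18609) ≈ 3.631266.
lambda ≈ 18*3.631266 = 65.362788.
floor(lambda*100)/100 = 65.36.

65.36


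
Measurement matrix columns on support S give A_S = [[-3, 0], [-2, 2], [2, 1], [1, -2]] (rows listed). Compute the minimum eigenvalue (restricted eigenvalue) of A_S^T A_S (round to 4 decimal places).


A_S^T A_S = [[18, -4], [-4, 9]].
trace = 27.
det = 146.
disc = trace^2 - 4*det = 729 - 4*146 = 145.
sqrt(145) ≈ 12.041595.
lam_min = (27 - sqrt(145))/2 ≈ (27 - 12.041595)/2 = 7.4792025 ≈ 7.4792.

7.4792


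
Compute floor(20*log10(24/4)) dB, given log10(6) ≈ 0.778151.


||x||/||e|| = 24/4 = 6.
log10(6) ≈ 0.778151.
20*log10(||x||/||e||) ≈ 20*0.778151 = 15.56302.
floor(15.56302) = 15.

15


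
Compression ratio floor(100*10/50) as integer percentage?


100*m/n = 100*10/50 ≈ 20.0.
floor = 20.

20


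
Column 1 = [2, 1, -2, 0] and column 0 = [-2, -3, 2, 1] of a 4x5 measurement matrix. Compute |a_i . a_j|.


Inner product: 2*-2 + 1*-3 + -2*2 + 0*1
Products: [-4, -3, -4, 0]
Sum = -11.
|dot| = 11.

11


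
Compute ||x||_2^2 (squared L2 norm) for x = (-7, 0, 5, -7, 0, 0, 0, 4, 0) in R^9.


Non-zero entries: [(0, -7), (2, 5), (3, -7), (7, 4)]
Squares: [49, 25, 49, 16]
||x||_2^2 = sum = 139.

139


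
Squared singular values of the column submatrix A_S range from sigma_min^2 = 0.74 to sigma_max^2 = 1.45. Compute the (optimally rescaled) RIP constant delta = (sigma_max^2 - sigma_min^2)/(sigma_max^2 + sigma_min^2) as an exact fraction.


lambda_max - lambda_min = 1.45 - 0.74 = 0.71.
lambda_max + lambda_min = 1.45 + 0.74 = 2.19.
delta = 0.71/2.19 = 71/219.

71/219


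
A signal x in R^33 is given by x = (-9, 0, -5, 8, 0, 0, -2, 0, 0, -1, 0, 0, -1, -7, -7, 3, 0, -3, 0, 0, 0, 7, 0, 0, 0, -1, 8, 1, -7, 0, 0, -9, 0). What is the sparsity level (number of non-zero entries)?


Non-zero positions: [0, 2, 3, 6, 9, 12, 13, 14, 15, 17, 21, 25, 26, 27, 28, 31].
Sparsity = 16.

16


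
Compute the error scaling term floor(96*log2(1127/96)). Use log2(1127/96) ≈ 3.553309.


log2(n/k) = log2(1127/96) ≈ 3.553309.
k*log2(n/k) ≈ 96*3.553309 = 341.117664.
floor(341.117664) = 341.

341


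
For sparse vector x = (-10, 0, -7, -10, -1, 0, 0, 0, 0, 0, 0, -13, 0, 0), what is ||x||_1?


Non-zero entries: [(0, -10), (2, -7), (3, -10), (4, -1), (11, -13)]
Absolute values: [10, 7, 10, 1, 13]
||x||_1 = sum = 41.

41


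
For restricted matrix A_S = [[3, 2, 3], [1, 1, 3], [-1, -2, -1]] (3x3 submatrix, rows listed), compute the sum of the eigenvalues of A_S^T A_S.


Sum of eigenvalues of A_S^T A_S = trace(A_S^T A_S) = sum of squared column norms of A_S.
A_S^T A_S diagonal: [11, 9, 19].
trace = 11 + 9 + 19 = 39.

39


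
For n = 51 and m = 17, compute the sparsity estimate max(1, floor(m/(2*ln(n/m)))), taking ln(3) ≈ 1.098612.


n/m = 51/17 = 3.
ln(n/m) ≈ 1.098612.
2*ln(n/m) ≈ 2.197224.
m/(2*ln(n/m)) ≈ 17/2.197224 ≈ 7.737.
floor = 7.
k_max = max(1, 7) = 7.

7


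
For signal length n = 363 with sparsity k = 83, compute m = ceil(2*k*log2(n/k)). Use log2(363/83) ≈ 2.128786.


log2(n/k) = log2(363/83) ≈ 2.128786.
2*k*log2(n/k) ≈ 2*83*2.128786 = 353.378476.
m = ceil(353.378476) = 354.

354


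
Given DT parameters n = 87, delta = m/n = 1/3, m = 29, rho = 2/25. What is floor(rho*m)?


m = 1/3*87 = 29.
rho = 2/25.
rho*m = 2/25*29 = 2.32.
k = floor(2.32) = 2.

2


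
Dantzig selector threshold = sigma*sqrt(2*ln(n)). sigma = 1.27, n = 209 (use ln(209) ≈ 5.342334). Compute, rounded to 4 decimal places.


ln(209) ≈ 5.342334.
2*ln(n) ≈ 10.684668.
sqrt(2*ln(n)) ≈ sqrt(10.684668) ≈ 3.268741.
threshold ≈ 1.27*3.268741 = 4.15130107 ≈ 4.1513.

4.1513


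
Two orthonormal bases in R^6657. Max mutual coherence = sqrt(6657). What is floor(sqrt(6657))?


81^2 = 6561 <= 6657 < 6724 = 82^2, so 81 <= sqrt(6657) < 82.
floor(sqrt(6657)) = 81.

81


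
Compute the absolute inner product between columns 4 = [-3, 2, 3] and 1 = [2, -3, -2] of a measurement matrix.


Inner product: -3*2 + 2*-3 + 3*-2
Products: [-6, -6, -6]
Sum = -18.
|dot| = 18.

18


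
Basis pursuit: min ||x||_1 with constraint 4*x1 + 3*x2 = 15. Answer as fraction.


Axis intercepts:
  x1 = 15/4, x2 = 0: L1 = 15/4
  x1 = 0, x2 = 5: L1 = 5
x* = (15/4, 0)
||x*||_1 = 15/4.

15/4


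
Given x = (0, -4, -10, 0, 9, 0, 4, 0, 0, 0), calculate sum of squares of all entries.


Non-zero entries: [(1, -4), (2, -10), (4, 9), (6, 4)]
Squares: [16, 100, 81, 16]
||x||_2^2 = sum = 213.

213


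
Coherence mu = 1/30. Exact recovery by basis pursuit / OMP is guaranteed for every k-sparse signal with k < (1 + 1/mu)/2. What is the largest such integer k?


1/mu = 30.
1 + 1/mu = 31.
(1 + 1/mu)/2 = 15.5 is not an integer, so k_max = floor(15.5) = 15.

15


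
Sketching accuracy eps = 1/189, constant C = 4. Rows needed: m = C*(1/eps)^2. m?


1/eps = 189.
(1/eps)^2 = 35721.
m = 4*35721 = 142884.

142884


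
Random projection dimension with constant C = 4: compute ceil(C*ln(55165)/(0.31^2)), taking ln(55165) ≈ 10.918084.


ln(55165) ≈ 10.918084.
eps^2 = 0.31^2 = 0.0961.
C*ln(N)/eps^2 ≈ 4*10.918084/0.0961 ≈ 454.4468.
m = ceil(454.4468) = 455.

455


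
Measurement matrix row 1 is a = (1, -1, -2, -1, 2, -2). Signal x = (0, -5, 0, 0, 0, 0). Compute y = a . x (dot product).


Non-zero terms: ['-1*-5']
Products: [5]
y = sum = 5.

5


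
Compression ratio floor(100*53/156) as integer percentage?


100*m/n = 100*53/156 ≈ 33.9744.
floor = 33.

33


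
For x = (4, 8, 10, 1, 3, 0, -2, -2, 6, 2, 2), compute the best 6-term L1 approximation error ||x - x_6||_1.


Sorted |x_i| descending: [10, 8, 6, 4, 3, 2, 2, 2, 2, 1, 0]
Keep top 6: [10, 8, 6, 4, 3, 2]
Tail entries: [2, 2, 2, 1, 0]
L1 error = sum of tail = 7.

7


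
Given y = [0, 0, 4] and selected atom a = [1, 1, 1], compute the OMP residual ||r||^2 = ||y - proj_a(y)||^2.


a^T a = 3.
a^T y = 4.
coeff = 4/3 = 4/3.
||r||^2 = 32/3.

32/3


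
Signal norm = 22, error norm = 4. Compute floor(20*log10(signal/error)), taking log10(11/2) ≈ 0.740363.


||x||/||e|| = 22/4 = 11/2.
log10(11/2) ≈ 0.740363.
20*log10(||x||/||e||) ≈ 20*0.740363 = 14.80726.
floor(14.80726) = 14.

14


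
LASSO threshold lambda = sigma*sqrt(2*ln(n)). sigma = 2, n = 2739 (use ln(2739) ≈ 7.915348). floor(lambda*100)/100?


ln(2739) ≈ 7.915348.
2*ln(n) ≈ 15.830696.
sqrt(2*ln(n)) ≈ sqrt(15.830696) ≈ 3.978781.
lambda ≈ 2*3.978781 = 7.957562.
floor(lambda*100)/100 = 7.95.

7.95


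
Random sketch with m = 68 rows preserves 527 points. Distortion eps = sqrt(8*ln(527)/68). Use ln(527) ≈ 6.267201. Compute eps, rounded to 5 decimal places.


ln(527) ≈ 6.267201.
8*ln(N)/m ≈ 8*6.267201/68 ≈ 0.73731776.
eps = sqrt(0.73731776) ≈ 0.8586721 ≈ 0.85867.

0.85867


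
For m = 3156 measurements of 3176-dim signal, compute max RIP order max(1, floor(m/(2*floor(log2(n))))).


floor(log2(3176)) = 11.
2*11 = 22.
m/(2*floor(log2(n))) = 3156/22 ≈ 143.4545.
floor = 143.
k = max(1, 143) = 143.

143


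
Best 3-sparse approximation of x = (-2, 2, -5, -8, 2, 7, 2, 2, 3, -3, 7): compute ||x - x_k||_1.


Sorted |x_i| descending: [8, 7, 7, 5, 3, 3, 2, 2, 2, 2, 2]
Keep top 3: [8, 7, 7]
Tail entries: [5, 3, 3, 2, 2, 2, 2, 2]
L1 error = sum of tail = 21.

21


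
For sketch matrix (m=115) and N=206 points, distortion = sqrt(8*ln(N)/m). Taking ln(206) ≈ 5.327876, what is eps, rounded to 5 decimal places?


ln(206) ≈ 5.327876.
8*ln(N)/m ≈ 8*5.327876/115 ≈ 0.37063485.
eps = sqrt(0.37063485) ≈ 0.6087979 ≈ 0.60880.

0.60880


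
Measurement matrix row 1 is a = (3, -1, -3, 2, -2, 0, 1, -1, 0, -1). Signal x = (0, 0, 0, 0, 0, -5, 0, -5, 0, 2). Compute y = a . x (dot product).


Non-zero terms: ['0*-5', '-1*-5', '-1*2']
Products: [0, 5, -2]
y = sum = 3.

3


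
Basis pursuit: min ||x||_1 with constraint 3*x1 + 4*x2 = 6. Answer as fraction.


Axis intercepts:
  x1 = 2, x2 = 0: L1 = 2
  x1 = 0, x2 = 3/2: L1 = 3/2
x* = (0, 3/2)
||x*||_1 = 3/2.

3/2


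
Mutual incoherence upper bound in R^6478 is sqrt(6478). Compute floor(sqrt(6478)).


80^2 = 6400 <= 6478 < 6561 = 81^2, so 80 <= sqrt(6478) < 81.
floor(sqrt(6478)) = 80.

80


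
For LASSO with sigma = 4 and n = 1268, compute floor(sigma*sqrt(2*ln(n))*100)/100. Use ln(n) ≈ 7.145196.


ln(1268) ≈ 7.145196.
2*ln(n) ≈ 14.290392.
sqrt(2*ln(n)) ≈ sqrt(14.290392) ≈ 3.780263.
lambda ≈ 4*3.780263 = 15.121052.
floor(lambda*100)/100 = 15.12.

15.12


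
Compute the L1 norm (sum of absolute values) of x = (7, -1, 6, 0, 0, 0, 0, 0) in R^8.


Non-zero entries: [(0, 7), (1, -1), (2, 6)]
Absolute values: [7, 1, 6]
||x||_1 = sum = 14.

14


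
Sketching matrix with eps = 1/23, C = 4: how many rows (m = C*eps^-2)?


1/eps = 23.
(1/eps)^2 = 529.
m = 4*529 = 2116.

2116


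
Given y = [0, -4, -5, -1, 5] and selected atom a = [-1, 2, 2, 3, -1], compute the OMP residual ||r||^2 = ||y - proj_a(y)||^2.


a^T a = 19.
a^T y = -26.
coeff = -26/19 = -26/19.
||r||^2 = 597/19.

597/19


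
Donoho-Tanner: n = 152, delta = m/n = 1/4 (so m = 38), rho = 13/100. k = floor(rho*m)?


m = 1/4*152 = 38.
rho = 13/100.
rho*m = 13/100*38 = 4.94.
k = floor(4.94) = 4.

4


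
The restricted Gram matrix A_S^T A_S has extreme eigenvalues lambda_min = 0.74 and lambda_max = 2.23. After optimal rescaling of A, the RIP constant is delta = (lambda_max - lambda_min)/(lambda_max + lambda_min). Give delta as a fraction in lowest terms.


lambda_max - lambda_min = 2.23 - 0.74 = 1.49.
lambda_max + lambda_min = 2.23 + 0.74 = 2.97.
delta = 1.49/2.97 = 149/297.

149/297


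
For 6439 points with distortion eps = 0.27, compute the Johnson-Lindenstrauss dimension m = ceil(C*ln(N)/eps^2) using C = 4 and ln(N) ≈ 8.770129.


ln(6439) ≈ 8.770129.
eps^2 = 0.27^2 = 0.0729.
C*ln(N)/eps^2 ≈ 4*8.770129/0.0729 ≈ 481.2142.
m = ceil(481.2142) = 482.

482


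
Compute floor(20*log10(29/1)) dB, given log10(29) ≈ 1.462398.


||x||/||e|| = 29/1 = 29.
log10(29) ≈ 1.462398.
20*log10(||x||/||e||) ≈ 20*1.462398 = 29.24796.
floor(29.24796) = 29.

29


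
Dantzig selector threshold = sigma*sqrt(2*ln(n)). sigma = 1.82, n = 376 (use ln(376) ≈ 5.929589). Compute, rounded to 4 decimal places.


ln(376) ≈ 5.929589.
2*ln(n) ≈ 11.859178.
sqrt(2*ln(n)) ≈ sqrt(11.859178) ≈ 3.443716.
threshold ≈ 1.82*3.443716 = 6.26756312 ≈ 6.2676.

6.2676


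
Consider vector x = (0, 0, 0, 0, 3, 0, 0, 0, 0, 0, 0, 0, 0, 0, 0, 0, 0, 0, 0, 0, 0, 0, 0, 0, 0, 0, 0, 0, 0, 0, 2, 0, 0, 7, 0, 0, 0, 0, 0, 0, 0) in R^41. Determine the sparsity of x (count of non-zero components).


Non-zero positions: [4, 30, 33].
Sparsity = 3.

3


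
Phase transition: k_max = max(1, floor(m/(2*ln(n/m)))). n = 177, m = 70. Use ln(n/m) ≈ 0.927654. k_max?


n/m = 177/70.
ln(n/m) ≈ 0.927654.
2*ln(n/m) ≈ 1.855308.
m/(2*ln(n/m)) ≈ 70/1.855308 ≈ 37.7296.
floor = 37.
k_max = max(1, 37) = 37.

37


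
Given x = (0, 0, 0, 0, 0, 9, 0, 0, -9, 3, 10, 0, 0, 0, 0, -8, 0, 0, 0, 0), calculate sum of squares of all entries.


Non-zero entries: [(5, 9), (8, -9), (9, 3), (10, 10), (15, -8)]
Squares: [81, 81, 9, 100, 64]
||x||_2^2 = sum = 335.

335


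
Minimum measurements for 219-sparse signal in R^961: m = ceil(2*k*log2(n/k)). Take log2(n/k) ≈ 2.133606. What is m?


log2(n/k) = log2(961/219) ≈ 2.133606.
2*k*log2(n/k) ≈ 2*219*2.133606 = 934.519428.
m = ceil(934.519428) = 935.

935


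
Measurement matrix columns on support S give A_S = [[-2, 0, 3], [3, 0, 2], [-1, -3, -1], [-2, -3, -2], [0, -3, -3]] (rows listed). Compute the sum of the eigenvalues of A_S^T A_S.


Sum of eigenvalues of A_S^T A_S = trace(A_S^T A_S) = sum of squared column norms of A_S.
A_S^T A_S diagonal: [18, 27, 27].
trace = 18 + 27 + 27 = 72.

72


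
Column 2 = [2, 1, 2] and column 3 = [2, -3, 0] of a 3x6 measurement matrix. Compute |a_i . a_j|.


Inner product: 2*2 + 1*-3 + 2*0
Products: [4, -3, 0]
Sum = 1.
|dot| = 1.

1


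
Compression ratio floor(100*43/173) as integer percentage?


100*m/n = 100*43/173 ≈ 24.8555.
floor = 24.

24


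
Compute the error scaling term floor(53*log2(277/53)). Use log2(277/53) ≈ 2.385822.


log2(n/k) = log2(277/53) ≈ 2.385822.
k*log2(n/k) ≈ 53*2.385822 = 126.448566.
floor(126.448566) = 126.

126


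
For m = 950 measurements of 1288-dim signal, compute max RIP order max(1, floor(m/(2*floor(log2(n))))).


floor(log2(1288)) = 10.
2*10 = 20.
m/(2*floor(log2(n))) = 950/20 ≈ 47.5.
floor = 47.
k = max(1, 47) = 47.

47


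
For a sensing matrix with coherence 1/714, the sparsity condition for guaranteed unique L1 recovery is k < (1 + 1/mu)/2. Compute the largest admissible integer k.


1/mu = 714.
1 + 1/mu = 715.
(1 + 1/mu)/2 = 357.5 is not an integer, so k_max = floor(357.5) = 357.

357


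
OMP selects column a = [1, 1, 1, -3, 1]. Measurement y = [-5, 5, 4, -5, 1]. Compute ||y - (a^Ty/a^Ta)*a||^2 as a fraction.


a^T a = 13.
a^T y = 20.
coeff = 20/13 = 20/13.
||r||^2 = 796/13.

796/13


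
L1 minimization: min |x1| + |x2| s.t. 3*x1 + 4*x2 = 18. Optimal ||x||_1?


Axis intercepts:
  x1 = 6, x2 = 0: L1 = 6
  x1 = 0, x2 = 9/2: L1 = 9/2
x* = (0, 9/2)
||x*||_1 = 9/2.

9/2


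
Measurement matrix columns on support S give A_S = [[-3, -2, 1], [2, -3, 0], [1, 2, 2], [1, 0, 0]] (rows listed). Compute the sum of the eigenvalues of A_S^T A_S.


Sum of eigenvalues of A_S^T A_S = trace(A_S^T A_S) = sum of squared column norms of A_S.
A_S^T A_S diagonal: [15, 17, 5].
trace = 15 + 17 + 5 = 37.

37


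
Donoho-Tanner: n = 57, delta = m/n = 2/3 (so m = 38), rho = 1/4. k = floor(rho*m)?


m = 2/3*57 = 38.
rho = 1/4.
rho*m = 1/4*38 = 9.5.
k = floor(9.5) = 9.

9


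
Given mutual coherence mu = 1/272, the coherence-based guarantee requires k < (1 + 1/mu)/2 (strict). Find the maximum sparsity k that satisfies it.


1/mu = 272.
1 + 1/mu = 273.
(1 + 1/mu)/2 = 136.5 is not an integer, so k_max = floor(136.5) = 136.

136


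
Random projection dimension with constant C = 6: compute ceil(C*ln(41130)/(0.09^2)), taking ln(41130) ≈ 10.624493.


ln(41130) ≈ 10.624493.
eps^2 = 0.09^2 = 0.0081.
C*ln(N)/eps^2 ≈ 6*10.624493/0.0081 ≈ 7869.9948.
m = ceil(7869.9948) = 7870.

7870


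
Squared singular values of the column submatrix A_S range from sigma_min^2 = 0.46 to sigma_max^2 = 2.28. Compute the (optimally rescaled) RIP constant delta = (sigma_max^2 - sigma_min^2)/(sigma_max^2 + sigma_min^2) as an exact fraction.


lambda_max - lambda_min = 2.28 - 0.46 = 1.82.
lambda_max + lambda_min = 2.28 + 0.46 = 2.74.
delta = 1.82/2.74 = 182/274 = 91/137.

91/137


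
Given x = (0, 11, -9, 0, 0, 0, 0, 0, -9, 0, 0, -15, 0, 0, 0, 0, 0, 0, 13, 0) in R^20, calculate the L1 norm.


Non-zero entries: [(1, 11), (2, -9), (8, -9), (11, -15), (18, 13)]
Absolute values: [11, 9, 9, 15, 13]
||x||_1 = sum = 57.

57


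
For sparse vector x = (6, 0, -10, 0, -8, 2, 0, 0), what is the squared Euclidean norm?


Non-zero entries: [(0, 6), (2, -10), (4, -8), (5, 2)]
Squares: [36, 100, 64, 4]
||x||_2^2 = sum = 204.

204


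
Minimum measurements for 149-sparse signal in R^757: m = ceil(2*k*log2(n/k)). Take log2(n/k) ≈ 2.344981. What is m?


log2(n/k) = log2(757/149) ≈ 2.344981.
2*k*log2(n/k) ≈ 2*149*2.344981 = 698.804338.
m = ceil(698.804338) = 699.

699


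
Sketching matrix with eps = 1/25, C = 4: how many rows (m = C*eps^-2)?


1/eps = 25.
(1/eps)^2 = 625.
m = 4*625 = 2500.

2500


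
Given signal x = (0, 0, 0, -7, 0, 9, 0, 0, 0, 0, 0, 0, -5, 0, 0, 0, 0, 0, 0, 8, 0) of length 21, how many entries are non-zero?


Non-zero positions: [3, 5, 12, 19].
Sparsity = 4.

4


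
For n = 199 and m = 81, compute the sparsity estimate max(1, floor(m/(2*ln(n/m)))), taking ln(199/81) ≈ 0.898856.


n/m = 199/81.
ln(n/m) ≈ 0.898856.
2*ln(n/m) ≈ 1.797712.
m/(2*ln(n/m)) ≈ 81/1.797712 ≈ 45.0573.
floor = 45.
k_max = max(1, 45) = 45.

45


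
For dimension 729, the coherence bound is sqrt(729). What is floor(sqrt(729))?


27^2 = 729 <= 729 < 784 = 28^2, so 27 <= sqrt(729) < 28.
floor(sqrt(729)) = 27.

27


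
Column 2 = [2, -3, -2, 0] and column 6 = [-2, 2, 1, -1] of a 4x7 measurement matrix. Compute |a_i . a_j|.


Inner product: 2*-2 + -3*2 + -2*1 + 0*-1
Products: [-4, -6, -2, 0]
Sum = -12.
|dot| = 12.

12


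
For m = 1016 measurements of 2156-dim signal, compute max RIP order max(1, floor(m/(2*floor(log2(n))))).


floor(log2(2156)) = 11.
2*11 = 22.
m/(2*floor(log2(n))) = 1016/22 ≈ 46.1818.
floor = 46.
k = max(1, 46) = 46.

46


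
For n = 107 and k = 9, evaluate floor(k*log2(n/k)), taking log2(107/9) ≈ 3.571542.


log2(n/k) = log2(107/9) ≈ 3.571542.
k*log2(n/k) ≈ 9*3.571542 = 32.143878.
floor(32.143878) = 32.

32


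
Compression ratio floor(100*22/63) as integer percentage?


100*m/n = 100*22/63 ≈ 34.9206.
floor = 34.

34


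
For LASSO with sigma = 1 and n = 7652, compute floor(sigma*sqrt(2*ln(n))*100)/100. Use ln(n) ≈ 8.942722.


ln(7652) ≈ 8.942722.
2*ln(n) ≈ 17.885444.
sqrt(2*ln(n)) ≈ sqrt(17.885444) ≈ 4.229119.
lambda ≈ 1*4.229119 = 4.229119.
floor(lambda*100)/100 = 4.22.

4.22


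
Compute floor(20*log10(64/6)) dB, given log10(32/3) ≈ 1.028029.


||x||/||e|| = 64/6 = 32/3.
log10(32/3) ≈ 1.028029.
20*log10(||x||/||e||) ≈ 20*1.028029 = 20.56058.
floor(20.56058) = 20.

20


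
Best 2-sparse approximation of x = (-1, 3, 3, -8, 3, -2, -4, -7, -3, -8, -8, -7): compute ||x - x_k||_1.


Sorted |x_i| descending: [8, 8, 8, 7, 7, 4, 3, 3, 3, 3, 2, 1]
Keep top 2: [8, 8]
Tail entries: [8, 7, 7, 4, 3, 3, 3, 3, 2, 1]
L1 error = sum of tail = 41.

41


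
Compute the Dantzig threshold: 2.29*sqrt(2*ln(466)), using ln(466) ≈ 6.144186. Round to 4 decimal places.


ln(466) ≈ 6.144186.
2*ln(n) ≈ 12.288372.
sqrt(2*ln(n)) ≈ sqrt(12.288372) ≈ 3.505477.
threshold ≈ 2.29*3.505477 = 8.02754233 ≈ 8.0275.

8.0275


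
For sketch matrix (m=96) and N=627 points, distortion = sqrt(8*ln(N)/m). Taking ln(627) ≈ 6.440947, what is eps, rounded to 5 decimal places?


ln(627) ≈ 6.440947.
8*ln(N)/m ≈ 8*6.440947/96 ≈ 0.53674558.
eps = sqrt(0.53674558) ≈ 0.7326292 ≈ 0.73263.

0.73263


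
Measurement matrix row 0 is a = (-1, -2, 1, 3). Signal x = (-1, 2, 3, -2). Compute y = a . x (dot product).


Non-zero terms: ['-1*-1', '-2*2', '1*3', '3*-2']
Products: [1, -4, 3, -6]
y = sum = -6.

-6


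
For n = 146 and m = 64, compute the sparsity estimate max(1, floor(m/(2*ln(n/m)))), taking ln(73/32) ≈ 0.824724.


n/m = 146/64 = 73/32.
ln(n/m) ≈ 0.824724.
2*ln(n/m) ≈ 1.649448.
m/(2*ln(n/m)) ≈ 64/1.649448 ≈ 38.8009.
floor = 38.
k_max = max(1, 38) = 38.

38


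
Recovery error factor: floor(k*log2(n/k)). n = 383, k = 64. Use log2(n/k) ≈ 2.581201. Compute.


log2(n/k) = log2(383/64) ≈ 2.581201.
k*log2(n/k) ≈ 64*2.581201 = 165.196864.
floor(165.196864) = 165.

165


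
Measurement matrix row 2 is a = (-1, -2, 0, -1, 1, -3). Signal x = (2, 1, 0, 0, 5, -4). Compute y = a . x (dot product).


Non-zero terms: ['-1*2', '-2*1', '1*5', '-3*-4']
Products: [-2, -2, 5, 12]
y = sum = 13.

13


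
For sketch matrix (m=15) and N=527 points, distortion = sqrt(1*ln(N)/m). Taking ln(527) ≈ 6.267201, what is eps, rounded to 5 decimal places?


ln(527) ≈ 6.267201.
1*ln(N)/m ≈ 1*6.267201/15 ≈ 0.4178134.
eps = sqrt(0.4178134) ≈ 0.6463849 ≈ 0.64638.

0.64638


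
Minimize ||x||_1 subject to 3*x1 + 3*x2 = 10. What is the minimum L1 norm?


Axis intercepts:
  x1 = 10/3, x2 = 0: L1 = 10/3
  x1 = 0, x2 = 10/3: L1 = 10/3
x* = (10/3, 0)
||x*||_1 = 10/3.

10/3


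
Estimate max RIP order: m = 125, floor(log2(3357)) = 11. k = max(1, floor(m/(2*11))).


floor(log2(3357)) = 11.
2*11 = 22.
m/(2*floor(log2(n))) = 125/22 ≈ 5.6818.
floor = 5.
k = max(1, 5) = 5.

5


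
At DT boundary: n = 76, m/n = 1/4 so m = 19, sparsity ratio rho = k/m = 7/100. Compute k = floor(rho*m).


m = 1/4*76 = 19.
rho = 7/100.
rho*m = 7/100*19 = 1.33.
k = floor(1.33) = 1.

1


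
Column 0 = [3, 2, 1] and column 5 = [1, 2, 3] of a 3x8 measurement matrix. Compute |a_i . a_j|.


Inner product: 3*1 + 2*2 + 1*3
Products: [3, 4, 3]
Sum = 10.
|dot| = 10.

10


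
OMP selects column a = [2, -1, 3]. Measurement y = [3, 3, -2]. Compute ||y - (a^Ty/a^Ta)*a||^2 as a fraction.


a^T a = 14.
a^T y = -3.
coeff = -3/14 = -3/14.
||r||^2 = 299/14.

299/14


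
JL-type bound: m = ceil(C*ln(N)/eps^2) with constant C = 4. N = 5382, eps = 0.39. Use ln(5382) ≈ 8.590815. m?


ln(5382) ≈ 8.590815.
eps^2 = 0.39^2 = 0.1521.
C*ln(N)/eps^2 ≈ 4*8.590815/0.1521 ≈ 225.9254.
m = ceil(225.9254) = 226.

226


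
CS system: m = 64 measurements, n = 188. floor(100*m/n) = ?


100*m/n = 100*64/188 ≈ 34.0426.
floor = 34.

34


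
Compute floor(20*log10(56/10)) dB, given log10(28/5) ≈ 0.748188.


||x||/||e|| = 56/10 = 28/5.
log10(28/5) ≈ 0.748188.
20*log10(||x||/||e||) ≈ 20*0.748188 = 14.96376.
floor(14.96376) = 14.

14


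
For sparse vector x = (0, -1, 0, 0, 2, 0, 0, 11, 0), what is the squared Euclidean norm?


Non-zero entries: [(1, -1), (4, 2), (7, 11)]
Squares: [1, 4, 121]
||x||_2^2 = sum = 126.

126


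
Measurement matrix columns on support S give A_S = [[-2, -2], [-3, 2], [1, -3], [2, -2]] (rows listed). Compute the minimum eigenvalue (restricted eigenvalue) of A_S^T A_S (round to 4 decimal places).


A_S^T A_S = [[18, -9], [-9, 21]].
trace = 39.
det = 297.
disc = trace^2 - 4*det = 1521 - 4*297 = 333.
sqrt(333) ≈ 18.248288.
lam_min = (39 - sqrt(333))/2 ≈ (39 - 18.248288)/2 = 10.375856 ≈ 10.3759.

10.3759


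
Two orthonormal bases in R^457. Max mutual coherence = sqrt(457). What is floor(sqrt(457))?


21^2 = 441 <= 457 < 484 = 22^2, so 21 <= sqrt(457) < 22.
floor(sqrt(457)) = 21.

21


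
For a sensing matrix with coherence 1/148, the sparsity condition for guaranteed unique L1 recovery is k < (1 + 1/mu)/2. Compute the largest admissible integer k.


1/mu = 148.
1 + 1/mu = 149.
(1 + 1/mu)/2 = 74.5 is not an integer, so k_max = floor(74.5) = 74.

74


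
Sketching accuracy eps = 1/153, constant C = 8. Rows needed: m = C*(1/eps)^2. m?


1/eps = 153.
(1/eps)^2 = 23409.
m = 8*23409 = 187272.

187272


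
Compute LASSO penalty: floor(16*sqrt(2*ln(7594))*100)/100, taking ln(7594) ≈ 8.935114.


ln(7594) ≈ 8.935114.
2*ln(n) ≈ 17.870228.
sqrt(2*ln(n)) ≈ sqrt(17.870228) ≈ 4.227319.
lambda ≈ 16*4.227319 = 67.637104.
floor(lambda*100)/100 = 67.63.

67.63


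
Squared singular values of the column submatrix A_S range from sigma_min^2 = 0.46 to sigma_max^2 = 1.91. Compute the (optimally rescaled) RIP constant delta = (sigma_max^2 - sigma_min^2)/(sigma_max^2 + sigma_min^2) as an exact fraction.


lambda_max - lambda_min = 1.91 - 0.46 = 1.45.
lambda_max + lambda_min = 1.91 + 0.46 = 2.37.
delta = 1.45/2.37 = 145/237.

145/237


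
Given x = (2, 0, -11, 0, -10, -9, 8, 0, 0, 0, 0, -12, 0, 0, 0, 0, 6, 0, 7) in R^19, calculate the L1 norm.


Non-zero entries: [(0, 2), (2, -11), (4, -10), (5, -9), (6, 8), (11, -12), (16, 6), (18, 7)]
Absolute values: [2, 11, 10, 9, 8, 12, 6, 7]
||x||_1 = sum = 65.

65


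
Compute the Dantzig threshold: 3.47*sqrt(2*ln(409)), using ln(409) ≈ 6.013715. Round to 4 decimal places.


ln(409) ≈ 6.013715.
2*ln(n) ≈ 12.02743.
sqrt(2*ln(n)) ≈ sqrt(12.02743) ≈ 3.468059.
threshold ≈ 3.47*3.468059 = 12.03416473 ≈ 12.0342.

12.0342


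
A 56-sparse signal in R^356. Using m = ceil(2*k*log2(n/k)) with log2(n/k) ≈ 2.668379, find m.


log2(n/k) = log2(356/56) ≈ 2.668379.
2*k*log2(n/k) ≈ 2*56*2.668379 = 298.858448.
m = ceil(298.858448) = 299.

299


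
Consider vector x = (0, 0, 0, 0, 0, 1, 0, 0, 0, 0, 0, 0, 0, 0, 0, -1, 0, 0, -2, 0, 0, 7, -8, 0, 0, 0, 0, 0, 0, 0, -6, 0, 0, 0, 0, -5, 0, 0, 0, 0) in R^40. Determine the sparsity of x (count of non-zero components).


Non-zero positions: [5, 15, 18, 21, 22, 30, 35].
Sparsity = 7.

7


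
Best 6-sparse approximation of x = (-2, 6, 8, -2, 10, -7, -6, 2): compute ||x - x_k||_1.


Sorted |x_i| descending: [10, 8, 7, 6, 6, 2, 2, 2]
Keep top 6: [10, 8, 7, 6, 6, 2]
Tail entries: [2, 2]
L1 error = sum of tail = 4.

4


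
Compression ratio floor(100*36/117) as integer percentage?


100*m/n = 100*36/117 ≈ 30.7692.
floor = 30.

30


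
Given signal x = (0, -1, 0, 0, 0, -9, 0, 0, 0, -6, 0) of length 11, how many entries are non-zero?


Non-zero positions: [1, 5, 9].
Sparsity = 3.

3


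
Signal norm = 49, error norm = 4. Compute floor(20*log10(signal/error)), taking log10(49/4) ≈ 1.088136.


||x||/||e|| = 49/4.
log10(49/4) ≈ 1.088136.
20*log10(||x||/||e||) ≈ 20*1.088136 = 21.76272.
floor(21.76272) = 21.

21


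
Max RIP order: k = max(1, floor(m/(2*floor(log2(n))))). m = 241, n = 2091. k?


floor(log2(2091)) = 11.
2*11 = 22.
m/(2*floor(log2(n))) = 241/22 ≈ 10.9545.
floor = 10.
k = max(1, 10) = 10.

10


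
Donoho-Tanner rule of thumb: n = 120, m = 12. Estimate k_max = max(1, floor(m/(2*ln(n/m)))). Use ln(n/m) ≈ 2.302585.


n/m = 120/12 = 10.
ln(n/m) ≈ 2.302585.
2*ln(n/m) ≈ 4.60517.
m/(2*ln(n/m)) ≈ 12/4.60517 ≈ 2.6058.
floor = 2.
k_max = max(1, 2) = 2.

2


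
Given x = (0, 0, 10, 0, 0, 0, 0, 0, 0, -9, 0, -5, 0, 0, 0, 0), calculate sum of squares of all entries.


Non-zero entries: [(2, 10), (9, -9), (11, -5)]
Squares: [100, 81, 25]
||x||_2^2 = sum = 206.

206


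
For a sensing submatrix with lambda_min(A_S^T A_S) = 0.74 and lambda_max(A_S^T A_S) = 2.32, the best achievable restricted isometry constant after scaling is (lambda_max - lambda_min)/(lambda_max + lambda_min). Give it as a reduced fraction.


lambda_max - lambda_min = 2.32 - 0.74 = 1.58.
lambda_max + lambda_min = 2.32 + 0.74 = 3.06.
delta = 1.58/3.06 = 158/306 = 79/153.

79/153


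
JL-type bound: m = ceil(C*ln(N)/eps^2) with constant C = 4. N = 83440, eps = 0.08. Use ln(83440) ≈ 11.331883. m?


ln(83440) ≈ 11.331883.
eps^2 = 0.08^2 = 0.0064.
C*ln(N)/eps^2 ≈ 4*11.331883/0.0064 ≈ 7082.4269.
m = ceil(7082.4269) = 7083.

7083


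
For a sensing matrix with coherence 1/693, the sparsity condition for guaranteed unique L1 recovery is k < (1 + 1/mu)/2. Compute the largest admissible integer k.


1/mu = 693.
1 + 1/mu = 694.
(1 + 1/mu)/2 = 347 is an integer and the inequality is strict, so k_max = 347 - 1 = 346.

346


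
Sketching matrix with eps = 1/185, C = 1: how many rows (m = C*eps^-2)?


1/eps = 185.
(1/eps)^2 = 34225.
m = 1*34225 = 34225.

34225


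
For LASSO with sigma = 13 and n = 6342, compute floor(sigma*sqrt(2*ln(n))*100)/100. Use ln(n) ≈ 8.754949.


ln(6342) ≈ 8.754949.
2*ln(n) ≈ 17.509898.
sqrt(2*ln(n)) ≈ sqrt(17.509898) ≈ 4.184483.
lambda ≈ 13*4.184483 = 54.398279.
floor(lambda*100)/100 = 54.39.

54.39


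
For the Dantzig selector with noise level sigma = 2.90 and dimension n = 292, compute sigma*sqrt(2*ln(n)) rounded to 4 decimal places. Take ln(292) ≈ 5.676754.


ln(292) ≈ 5.676754.
2*ln(n) ≈ 11.353508.
sqrt(2*ln(n)) ≈ sqrt(11.353508) ≈ 3.369497.
threshold ≈ 2.90*3.369497 = 9.7715413 ≈ 9.7715.

9.7715


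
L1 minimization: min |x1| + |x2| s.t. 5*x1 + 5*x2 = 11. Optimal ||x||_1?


Axis intercepts:
  x1 = 11/5, x2 = 0: L1 = 11/5
  x1 = 0, x2 = 11/5: L1 = 11/5
x* = (11/5, 0)
||x*||_1 = 11/5.

11/5


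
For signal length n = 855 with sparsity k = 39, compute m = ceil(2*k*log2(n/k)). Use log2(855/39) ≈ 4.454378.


log2(n/k) = log2(855/39) ≈ 4.454378.
2*k*log2(n/k) ≈ 2*39*4.454378 = 347.441484.
m = ceil(347.441484) = 348.

348


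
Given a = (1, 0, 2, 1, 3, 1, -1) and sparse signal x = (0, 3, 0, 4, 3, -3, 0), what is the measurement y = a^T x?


Non-zero terms: ['0*3', '1*4', '3*3', '1*-3']
Products: [0, 4, 9, -3]
y = sum = 10.

10


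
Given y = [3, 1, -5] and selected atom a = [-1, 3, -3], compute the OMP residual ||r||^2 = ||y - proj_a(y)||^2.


a^T a = 19.
a^T y = 15.
coeff = 15/19 = 15/19.
||r||^2 = 440/19.

440/19


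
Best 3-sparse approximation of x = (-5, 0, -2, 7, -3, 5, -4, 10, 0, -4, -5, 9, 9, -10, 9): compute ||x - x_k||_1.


Sorted |x_i| descending: [10, 10, 9, 9, 9, 7, 5, 5, 5, 4, 4, 3, 2, 0, 0]
Keep top 3: [10, 10, 9]
Tail entries: [9, 9, 7, 5, 5, 5, 4, 4, 3, 2, 0, 0]
L1 error = sum of tail = 53.

53


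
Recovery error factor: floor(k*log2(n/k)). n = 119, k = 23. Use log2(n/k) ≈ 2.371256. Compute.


log2(n/k) = log2(119/23) ≈ 2.371256.
k*log2(n/k) ≈ 23*2.371256 = 54.538888.
floor(54.538888) = 54.

54


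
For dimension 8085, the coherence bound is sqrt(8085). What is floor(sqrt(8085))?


89^2 = 7921 <= 8085 < 8100 = 90^2, so 89 <= sqrt(8085) < 90.
floor(sqrt(8085)) = 89.

89


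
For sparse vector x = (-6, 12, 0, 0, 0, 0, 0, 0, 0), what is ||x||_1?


Non-zero entries: [(0, -6), (1, 12)]
Absolute values: [6, 12]
||x||_1 = sum = 18.

18


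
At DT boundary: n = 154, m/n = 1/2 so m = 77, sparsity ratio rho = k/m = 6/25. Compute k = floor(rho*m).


m = 1/2*154 = 77.
rho = 6/25.
rho*m = 6/25*77 = 18.48.
k = floor(18.48) = 18.

18


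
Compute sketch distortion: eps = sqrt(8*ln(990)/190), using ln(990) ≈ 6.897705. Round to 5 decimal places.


ln(990) ≈ 6.897705.
8*ln(N)/m ≈ 8*6.897705/190 ≈ 0.29042968.
eps = sqrt(0.29042968) ≈ 0.5389153 ≈ 0.53892.

0.53892
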